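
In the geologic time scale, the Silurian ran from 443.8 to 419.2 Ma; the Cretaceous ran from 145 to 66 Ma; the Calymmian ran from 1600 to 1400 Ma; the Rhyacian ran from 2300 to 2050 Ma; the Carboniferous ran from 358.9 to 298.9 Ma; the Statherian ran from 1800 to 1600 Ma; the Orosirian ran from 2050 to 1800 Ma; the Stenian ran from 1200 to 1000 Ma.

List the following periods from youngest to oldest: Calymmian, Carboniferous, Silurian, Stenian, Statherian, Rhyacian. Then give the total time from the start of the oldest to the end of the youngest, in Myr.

From the excerpt: Calymmian 1600–1400; Carboniferous 358.9–298.9; Silurian 443.8–419.2; Stenian 1200–1000; Statherian 1800–1600; Rhyacian 2300–2050 (Ma).
Larger Ma is earlier, so the oldest is Rhyacian and the youngest is Carboniferous; youngest to oldest: Carboniferous, Silurian, Stenian, Calymmian, Statherian, Rhyacian.
Oldest start 2300 minus youngest end 298.9 gives 2001.1 Myr overall.

Carboniferous → Silurian → Stenian → Calymmian → Statherian → Rhyacian; total span 2001.1 Myr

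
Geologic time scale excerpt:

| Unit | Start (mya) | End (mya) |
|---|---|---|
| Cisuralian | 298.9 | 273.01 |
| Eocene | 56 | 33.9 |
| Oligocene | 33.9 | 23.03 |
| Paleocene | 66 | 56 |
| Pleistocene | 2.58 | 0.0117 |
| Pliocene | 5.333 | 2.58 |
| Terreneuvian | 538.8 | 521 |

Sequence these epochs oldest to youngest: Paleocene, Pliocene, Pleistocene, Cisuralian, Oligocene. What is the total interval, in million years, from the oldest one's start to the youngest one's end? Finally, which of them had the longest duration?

Cisuralian, Paleocene, Oligocene, Pliocene, Pleistocene; total span 298.8883 Myr; longest is Cisuralian

Start ages (Ma): Cisuralian 298.9, Paleocene 66, Oligocene 33.9, Pliocene 5.333, Pleistocene 2.58.
Ordered oldest to youngest: Cisuralian, Paleocene, Oligocene, Pliocene, Pleistocene.
Span = 298.9 − 0.0117 = 298.8883 Myr.
Durations: Paleocene 10, Pliocene 2.753, Oligocene 10.87, Cisuralian 25.89, Pleistocene 2.5683 → longest is Cisuralian (25.89 Myr).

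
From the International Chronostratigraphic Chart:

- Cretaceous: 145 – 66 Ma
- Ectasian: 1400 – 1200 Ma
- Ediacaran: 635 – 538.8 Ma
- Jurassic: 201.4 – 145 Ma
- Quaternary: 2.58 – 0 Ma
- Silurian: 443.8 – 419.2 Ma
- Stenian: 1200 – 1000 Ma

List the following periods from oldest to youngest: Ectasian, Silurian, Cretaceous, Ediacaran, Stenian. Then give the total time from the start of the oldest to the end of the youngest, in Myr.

Start ages (Ma): Ectasian 1400, Stenian 1200, Ediacaran 635, Silurian 443.8, Cretaceous 145.
Ordered oldest to youngest: Ectasian, Stenian, Ediacaran, Silurian, Cretaceous.
Span = 1400 − 66 = 1334 Myr.

Ectasian, Stenian, Ediacaran, Silurian, Cretaceous; total span 1334 Myr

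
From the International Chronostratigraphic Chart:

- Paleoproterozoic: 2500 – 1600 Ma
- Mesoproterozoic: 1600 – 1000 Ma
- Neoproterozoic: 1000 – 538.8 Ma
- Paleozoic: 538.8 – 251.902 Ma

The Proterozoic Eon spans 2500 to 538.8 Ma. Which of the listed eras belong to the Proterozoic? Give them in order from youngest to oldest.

Eras with both bounds inside 2500–538.8 Ma: Neoproterozoic (1000–538.8), Mesoproterozoic (1600–1000), Paleoproterozoic (2500–1600).

Neoproterozoic, Mesoproterozoic, Paleoproterozoic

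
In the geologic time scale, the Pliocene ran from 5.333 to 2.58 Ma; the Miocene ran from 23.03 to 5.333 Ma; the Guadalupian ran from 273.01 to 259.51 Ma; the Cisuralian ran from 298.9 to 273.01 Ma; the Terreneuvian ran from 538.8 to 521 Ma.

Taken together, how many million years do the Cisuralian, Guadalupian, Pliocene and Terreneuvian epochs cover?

59.943 million years

Each duration: Cisuralian = 25.89; Guadalupian = 13.5; Pliocene = 2.753; Terreneuvian = 17.8.
Sum: 25.89 + 13.5 + 2.753 + 17.8 = 59.943 Myr.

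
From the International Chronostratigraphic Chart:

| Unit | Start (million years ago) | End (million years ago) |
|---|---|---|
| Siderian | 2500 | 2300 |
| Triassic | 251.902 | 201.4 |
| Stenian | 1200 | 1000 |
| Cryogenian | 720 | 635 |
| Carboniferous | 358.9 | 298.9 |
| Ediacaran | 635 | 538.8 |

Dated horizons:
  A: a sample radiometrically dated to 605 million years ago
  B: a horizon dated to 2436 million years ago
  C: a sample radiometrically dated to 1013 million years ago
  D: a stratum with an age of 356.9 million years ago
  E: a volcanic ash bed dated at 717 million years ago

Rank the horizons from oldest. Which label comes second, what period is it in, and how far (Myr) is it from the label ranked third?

Sorted oldest-first by Ma: B (2436), C (1013), E (717), A (605), D (356.9).
The second oldest is C at 1013 Ma, which lies in 1200–1000 Ma: the Stenian.
The third oldest is E at 717 Ma; separation = |1013 − 717| = 296 Myr.

C, in the Stenian; 296 million years to E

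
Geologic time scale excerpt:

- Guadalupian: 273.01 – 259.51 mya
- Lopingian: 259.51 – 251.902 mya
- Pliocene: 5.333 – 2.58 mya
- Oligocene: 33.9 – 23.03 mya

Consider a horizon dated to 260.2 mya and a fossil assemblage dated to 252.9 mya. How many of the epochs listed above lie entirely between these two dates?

The older date is 260.2 Ma and the younger is 252.9 Ma.
No epoch both begins after 260.2 Ma and ends before 252.9 Ma, so the count is 0.

0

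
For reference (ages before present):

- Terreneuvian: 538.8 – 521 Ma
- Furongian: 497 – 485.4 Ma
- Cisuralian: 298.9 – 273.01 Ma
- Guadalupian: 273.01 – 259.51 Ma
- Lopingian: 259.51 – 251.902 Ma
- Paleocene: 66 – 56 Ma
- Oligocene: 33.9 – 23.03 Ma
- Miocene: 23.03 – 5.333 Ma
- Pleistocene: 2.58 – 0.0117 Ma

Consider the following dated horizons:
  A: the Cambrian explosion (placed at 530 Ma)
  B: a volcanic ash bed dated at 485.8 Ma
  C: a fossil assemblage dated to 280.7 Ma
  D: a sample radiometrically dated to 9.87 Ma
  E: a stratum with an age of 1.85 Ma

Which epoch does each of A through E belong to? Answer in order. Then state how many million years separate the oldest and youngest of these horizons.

A — Terreneuvian; B — Furongian; C — Cisuralian; D — Miocene; E — Pleistocene; span 528.15 million years

Match each age against the start–end ranges in the excerpt: A = 530 Ma → Terreneuvian (538.8–521); B = 485.8 Ma → Furongian (497–485.4); C = 280.7 Ma → Cisuralian (298.9–273.01); D = 9.87 Ma → Miocene (23.03–5.333); E = 1.85 Ma → Pleistocene (2.58–0.0117).
The largest age is 530 Ma and the smallest is 1.85 Ma; their difference is 528.15 Myr.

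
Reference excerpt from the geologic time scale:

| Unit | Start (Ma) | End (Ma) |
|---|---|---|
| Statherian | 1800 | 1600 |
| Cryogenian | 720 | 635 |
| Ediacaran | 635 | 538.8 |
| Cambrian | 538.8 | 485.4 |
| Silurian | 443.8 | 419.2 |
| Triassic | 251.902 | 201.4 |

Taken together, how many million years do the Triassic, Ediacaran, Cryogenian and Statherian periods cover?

Each duration: Triassic = 50.502; Ediacaran = 96.2; Cryogenian = 85; Statherian = 200.
Sum: 50.502 + 96.2 + 85 + 200 = 431.702 Myr.

431.702 million years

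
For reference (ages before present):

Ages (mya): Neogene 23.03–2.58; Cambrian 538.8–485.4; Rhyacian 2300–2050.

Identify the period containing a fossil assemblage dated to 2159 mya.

Rhyacian

2159 Ma lies between 2300 and 2050 Ma, so it falls in the Rhyacian.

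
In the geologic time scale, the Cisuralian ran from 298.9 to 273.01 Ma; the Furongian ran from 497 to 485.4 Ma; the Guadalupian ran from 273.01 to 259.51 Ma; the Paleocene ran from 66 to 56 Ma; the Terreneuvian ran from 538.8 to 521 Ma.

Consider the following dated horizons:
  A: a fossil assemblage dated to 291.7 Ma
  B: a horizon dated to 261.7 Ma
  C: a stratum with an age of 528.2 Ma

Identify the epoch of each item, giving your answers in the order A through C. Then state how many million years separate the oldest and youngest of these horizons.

A — Cisuralian; B — Guadalupian; C — Terreneuvian; span 266.5 million years

Match each age against the start–end ranges in the excerpt: A = 291.7 Ma → Cisuralian (298.9–273.01); B = 261.7 Ma → Guadalupian (273.01–259.51); C = 528.2 Ma → Terreneuvian (538.8–521).
The largest age is 528.2 Ma and the smallest is 261.7 Ma; their difference is 266.5 Myr.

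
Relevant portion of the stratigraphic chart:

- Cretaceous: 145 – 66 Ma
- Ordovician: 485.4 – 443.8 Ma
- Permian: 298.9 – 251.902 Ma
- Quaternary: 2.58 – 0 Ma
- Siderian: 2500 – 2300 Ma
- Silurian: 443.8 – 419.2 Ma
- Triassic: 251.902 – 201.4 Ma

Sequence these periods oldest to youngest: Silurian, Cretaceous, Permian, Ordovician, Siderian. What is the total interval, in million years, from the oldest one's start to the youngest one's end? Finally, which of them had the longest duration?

Siderian, Ordovician, Silurian, Permian, Cretaceous; total span 2434 Myr; longest is Siderian

Start ages (Ma): Siderian 2500, Ordovician 485.4, Silurian 443.8, Permian 298.9, Cretaceous 145.
Ordered oldest to youngest: Siderian, Ordovician, Silurian, Permian, Cretaceous.
Span = 2500 − 66 = 2434 Myr.
Durations: Cretaceous 79, Permian 46.998, Ordovician 41.6, Silurian 24.6, Siderian 200 → longest is Siderian (200 Myr).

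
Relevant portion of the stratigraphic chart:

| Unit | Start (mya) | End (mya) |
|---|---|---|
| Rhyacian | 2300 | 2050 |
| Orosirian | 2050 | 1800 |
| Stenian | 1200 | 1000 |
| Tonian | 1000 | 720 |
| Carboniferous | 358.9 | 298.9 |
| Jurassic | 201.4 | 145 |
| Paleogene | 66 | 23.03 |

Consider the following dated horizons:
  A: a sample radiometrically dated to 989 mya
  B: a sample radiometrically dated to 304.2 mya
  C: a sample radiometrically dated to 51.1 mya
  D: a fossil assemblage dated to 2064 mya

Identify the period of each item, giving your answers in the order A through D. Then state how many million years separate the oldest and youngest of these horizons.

Match each age against the start–end ranges in the excerpt: A = 989 Ma → Tonian (1000–720); B = 304.2 Ma → Carboniferous (358.9–298.9); C = 51.1 Ma → Paleogene (66–23.03); D = 2064 Ma → Rhyacian (2300–2050).
The largest age is 2064 Ma and the smallest is 51.1 Ma; their difference is 2012.9 Myr.

A — Tonian; B — Carboniferous; C — Paleogene; D — Rhyacian; span 2012.9 million years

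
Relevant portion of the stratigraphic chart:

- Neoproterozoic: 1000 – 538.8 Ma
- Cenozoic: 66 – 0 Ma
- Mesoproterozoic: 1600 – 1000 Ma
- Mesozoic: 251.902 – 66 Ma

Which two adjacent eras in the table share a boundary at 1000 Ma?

Mesoproterozoic and Neoproterozoic

The Mesoproterozoic ends at 1000 Ma and the Neoproterozoic begins at 1000 Ma, so they share that boundary.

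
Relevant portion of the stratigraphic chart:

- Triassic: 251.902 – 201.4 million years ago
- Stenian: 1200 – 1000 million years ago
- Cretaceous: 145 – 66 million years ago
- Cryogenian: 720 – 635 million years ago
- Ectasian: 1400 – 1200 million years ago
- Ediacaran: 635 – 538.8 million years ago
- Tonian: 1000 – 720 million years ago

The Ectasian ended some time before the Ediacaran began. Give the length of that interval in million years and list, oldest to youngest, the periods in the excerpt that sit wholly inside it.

The Ectasian closes at 1200 Ma and the Ediacaran opens at 635 Ma, so the interval is 1200 − 635 = 565 Myr.
A period fits inside if it starts at or after 1200 Ma and ends at or before 635 Ma; oldest first that gives Stenian, Tonian, Cryogenian.

565 million years; Stenian, Tonian, Cryogenian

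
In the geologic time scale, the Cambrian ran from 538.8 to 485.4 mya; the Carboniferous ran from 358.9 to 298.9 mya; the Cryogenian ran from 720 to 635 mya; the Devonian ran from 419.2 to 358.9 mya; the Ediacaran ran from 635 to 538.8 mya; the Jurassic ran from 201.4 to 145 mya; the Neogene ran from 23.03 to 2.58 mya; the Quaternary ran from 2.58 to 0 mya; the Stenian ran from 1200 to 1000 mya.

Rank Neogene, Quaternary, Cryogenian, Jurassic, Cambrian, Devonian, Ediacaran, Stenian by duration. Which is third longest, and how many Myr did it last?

Cryogenian, 85 million years

Start − end for each: Neogene 23.03 − 2.58 = 20.45; Quaternary 2.58 − 0 = 2.58; Cryogenian 720 − 635 = 85; Jurassic 201.4 − 145 = 56.4; Cambrian 538.8 − 485.4 = 53.4; Devonian 419.2 − 358.9 = 60.3; Ediacaran 635 − 538.8 = 96.2; Stenian 1200 − 1000 = 200.
Ranking these from longest: Stenian > Ediacaran > Cryogenian > Devonian > Jurassic > Cambrian > Neogene > Quaternary.
Position 3 in that ranking is Cryogenian, which lasted 85 Myr.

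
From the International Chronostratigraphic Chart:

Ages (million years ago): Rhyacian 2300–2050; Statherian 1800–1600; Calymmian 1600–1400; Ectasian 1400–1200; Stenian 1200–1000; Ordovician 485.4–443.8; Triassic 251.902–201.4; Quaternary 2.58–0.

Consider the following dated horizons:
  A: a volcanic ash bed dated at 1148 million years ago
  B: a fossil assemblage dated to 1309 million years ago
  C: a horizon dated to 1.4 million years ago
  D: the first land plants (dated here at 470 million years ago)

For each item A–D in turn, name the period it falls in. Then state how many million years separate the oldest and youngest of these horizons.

Match each age against the start–end ranges in the excerpt: A = 1148 Ma → Stenian (1200–1000); B = 1309 Ma → Ectasian (1400–1200); C = 1.4 Ma → Quaternary (2.58–0); D = 470 Ma → Ordovician (485.4–443.8).
The largest age is 1309 Ma and the smallest is 1.4 Ma; their difference is 1307.6 Myr.

A — Stenian; B — Ectasian; C — Quaternary; D — Ordovician; span 1307.6 million years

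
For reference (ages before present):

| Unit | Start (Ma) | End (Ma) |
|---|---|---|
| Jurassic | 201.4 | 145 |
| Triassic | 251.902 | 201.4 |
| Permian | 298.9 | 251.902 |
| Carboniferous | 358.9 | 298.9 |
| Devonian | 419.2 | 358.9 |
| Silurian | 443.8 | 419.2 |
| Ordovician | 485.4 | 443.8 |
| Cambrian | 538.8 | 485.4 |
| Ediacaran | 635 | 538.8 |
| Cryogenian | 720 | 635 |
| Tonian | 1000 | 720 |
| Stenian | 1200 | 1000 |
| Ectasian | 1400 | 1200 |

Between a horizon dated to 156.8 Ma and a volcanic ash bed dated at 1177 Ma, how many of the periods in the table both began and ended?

The older date is 1177 Ma and the younger is 156.8 Ma.
Periods with start < 1177 and end > 156.8 Ma: Tonian (1000–720), Cryogenian (720–635), Ediacaran (635–538.8), Cambrian (538.8–485.4), Ordovician (485.4–443.8), Silurian (443.8–419.2), Devonian (419.2–358.9), Carboniferous (358.9–298.9), Permian (298.9–251.902), Triassic (251.902–201.4).
That is 10 complete periods.

10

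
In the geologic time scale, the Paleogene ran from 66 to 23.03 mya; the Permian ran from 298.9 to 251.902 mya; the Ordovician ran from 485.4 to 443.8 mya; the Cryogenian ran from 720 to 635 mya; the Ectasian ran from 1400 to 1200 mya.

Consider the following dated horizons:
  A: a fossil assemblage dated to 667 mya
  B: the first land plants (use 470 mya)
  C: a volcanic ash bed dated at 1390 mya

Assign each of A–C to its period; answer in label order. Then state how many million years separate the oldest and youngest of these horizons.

A — Cryogenian; B — Ordovician; C — Ectasian; span 920 million years

Match each age against the start–end ranges in the excerpt: A = 667 Ma → Cryogenian (720–635); B = 470 Ma → Ordovician (485.4–443.8); C = 1390 Ma → Ectasian (1400–1200).
The largest age is 1390 Ma and the smallest is 470 Ma; their difference is 920 Myr.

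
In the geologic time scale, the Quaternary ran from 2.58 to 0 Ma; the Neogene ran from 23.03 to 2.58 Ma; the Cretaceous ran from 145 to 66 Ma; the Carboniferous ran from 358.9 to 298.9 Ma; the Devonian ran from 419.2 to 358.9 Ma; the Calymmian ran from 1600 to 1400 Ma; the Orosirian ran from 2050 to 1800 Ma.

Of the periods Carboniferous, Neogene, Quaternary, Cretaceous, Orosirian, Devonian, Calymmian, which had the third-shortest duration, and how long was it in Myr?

Carboniferous, 60 million years

Durations: Carboniferous 60; Neogene 20.45; Quaternary 2.58; Cretaceous 79; Orosirian 250; Devonian 60.3; Calymmian 200 Myr.
Sorted shortest-first: Quaternary (2.58), Neogene (20.45), Carboniferous (60), Devonian (60.3), Cretaceous (79), Calymmian (200), Orosirian (250).
The third shortest is Carboniferous at 60 Myr.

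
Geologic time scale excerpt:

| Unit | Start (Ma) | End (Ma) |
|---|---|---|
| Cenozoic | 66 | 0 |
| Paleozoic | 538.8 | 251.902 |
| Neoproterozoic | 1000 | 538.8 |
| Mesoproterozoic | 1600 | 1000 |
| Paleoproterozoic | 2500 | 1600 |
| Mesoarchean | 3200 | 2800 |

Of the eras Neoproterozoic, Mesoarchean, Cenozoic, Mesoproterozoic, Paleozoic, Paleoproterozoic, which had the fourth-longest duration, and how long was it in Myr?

Mesoarchean, 400 million years

Durations: Neoproterozoic 461.2; Mesoarchean 400; Cenozoic 66; Mesoproterozoic 600; Paleozoic 286.898; Paleoproterozoic 900 Myr.
Sorted longest-first: Paleoproterozoic (900), Mesoproterozoic (600), Neoproterozoic (461.2), Mesoarchean (400), Paleozoic (286.898), Cenozoic (66).
The fourth longest is Mesoarchean at 400 Myr.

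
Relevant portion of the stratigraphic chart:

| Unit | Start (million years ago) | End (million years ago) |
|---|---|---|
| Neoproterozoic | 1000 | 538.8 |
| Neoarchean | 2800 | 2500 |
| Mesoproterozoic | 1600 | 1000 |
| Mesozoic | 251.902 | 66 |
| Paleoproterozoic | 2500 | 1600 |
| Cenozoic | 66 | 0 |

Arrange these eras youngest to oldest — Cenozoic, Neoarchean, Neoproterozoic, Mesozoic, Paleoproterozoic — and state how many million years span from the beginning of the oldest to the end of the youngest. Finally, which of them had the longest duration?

Cenozoic → Mesozoic → Neoproterozoic → Paleoproterozoic → Neoarchean; total span 2800 Myr; longest is Paleoproterozoic

Start ages (Ma): Neoarchean 2800, Paleoproterozoic 2500, Neoproterozoic 1000, Mesozoic 251.902, Cenozoic 66.
Ordered youngest to oldest: Cenozoic, Mesozoic, Neoproterozoic, Paleoproterozoic, Neoarchean.
Span = 2800 − 0 = 2800 Myr.
Durations: Neoarchean 300, Mesozoic 185.902, Paleoproterozoic 900, Neoproterozoic 461.2, Cenozoic 66 → longest is Paleoproterozoic (900 Myr).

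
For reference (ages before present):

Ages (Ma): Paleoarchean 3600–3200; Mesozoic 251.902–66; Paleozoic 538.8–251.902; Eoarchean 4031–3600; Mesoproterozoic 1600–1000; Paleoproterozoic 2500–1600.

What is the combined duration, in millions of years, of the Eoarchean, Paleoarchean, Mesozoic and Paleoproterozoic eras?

Duration is start − end for each: (4031 − 3600) + (3600 − 3200) + (251.902 − 66) + (2500 − 1600).
That is 431 + 400 + 185.902 + 900, which totals 1916.902 million years.

1916.902 million years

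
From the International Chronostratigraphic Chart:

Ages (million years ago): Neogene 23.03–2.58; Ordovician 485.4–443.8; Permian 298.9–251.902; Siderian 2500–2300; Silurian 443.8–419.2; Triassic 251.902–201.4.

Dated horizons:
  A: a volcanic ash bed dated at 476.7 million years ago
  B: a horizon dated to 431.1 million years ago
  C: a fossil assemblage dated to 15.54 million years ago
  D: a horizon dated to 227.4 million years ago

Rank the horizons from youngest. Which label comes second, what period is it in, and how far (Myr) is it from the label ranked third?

D, in the Triassic; 203.7 million years to B

Sorted youngest-first by Ma: C (15.54), D (227.4), B (431.1), A (476.7).
The second youngest is D at 227.4 Ma, which lies in 251.902–201.4 Ma: the Triassic.
The third youngest is B at 431.1 Ma; separation = |227.4 − 431.1| = 203.7 Myr.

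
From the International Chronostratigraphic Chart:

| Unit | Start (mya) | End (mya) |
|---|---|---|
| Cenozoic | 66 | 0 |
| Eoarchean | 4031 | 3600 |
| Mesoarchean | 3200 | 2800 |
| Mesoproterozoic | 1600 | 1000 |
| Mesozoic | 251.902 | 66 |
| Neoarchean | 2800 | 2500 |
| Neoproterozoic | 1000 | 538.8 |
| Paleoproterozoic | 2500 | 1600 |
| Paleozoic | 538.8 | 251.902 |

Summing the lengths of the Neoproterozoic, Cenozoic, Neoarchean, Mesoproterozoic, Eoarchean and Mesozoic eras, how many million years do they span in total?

2044.102 million years

Duration is start − end for each: (1000 − 538.8) + (66 − 0) + (2800 − 2500) + (1600 − 1000) + (4031 − 3600) + (251.902 − 66).
That is 461.2 + 66 + 300 + 600 + 431 + 185.902, which totals 2044.102 million years.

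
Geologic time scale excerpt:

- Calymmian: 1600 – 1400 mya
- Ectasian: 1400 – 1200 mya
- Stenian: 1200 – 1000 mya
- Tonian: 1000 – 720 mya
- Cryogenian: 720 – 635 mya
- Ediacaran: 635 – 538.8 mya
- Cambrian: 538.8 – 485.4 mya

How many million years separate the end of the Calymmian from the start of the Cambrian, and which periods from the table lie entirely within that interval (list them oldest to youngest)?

End of Calymmian = 1400 Ma; start of Cambrian = 538.8 Ma.
Gap = 1400 − 538.8 = 861.2 Myr.
Periods wholly inside 1400–538.8 Ma: Ectasian (1400–1200), Stenian (1200–1000), Tonian (1000–720), Cryogenian (720–635), Ediacaran (635–538.8).

861.2 million years; Ectasian, Stenian, Tonian, Cryogenian, Ediacaran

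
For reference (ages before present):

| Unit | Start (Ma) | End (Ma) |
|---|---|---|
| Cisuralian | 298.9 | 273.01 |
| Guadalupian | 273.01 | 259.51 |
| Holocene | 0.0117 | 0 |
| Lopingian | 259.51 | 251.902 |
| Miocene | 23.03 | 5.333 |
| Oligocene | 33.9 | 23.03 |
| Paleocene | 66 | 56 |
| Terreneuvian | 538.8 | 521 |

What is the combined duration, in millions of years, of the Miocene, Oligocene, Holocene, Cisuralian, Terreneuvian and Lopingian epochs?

Duration is start − end for each: (23.03 − 5.333) + (33.9 − 23.03) + (0.0117 − 0) + (298.9 − 273.01) + (538.8 − 521) + (259.51 − 251.902).
That is 17.697 + 10.87 + 0.0117 + 25.89 + 17.8 + 7.608, which totals 79.8767 million years.

79.8767 million years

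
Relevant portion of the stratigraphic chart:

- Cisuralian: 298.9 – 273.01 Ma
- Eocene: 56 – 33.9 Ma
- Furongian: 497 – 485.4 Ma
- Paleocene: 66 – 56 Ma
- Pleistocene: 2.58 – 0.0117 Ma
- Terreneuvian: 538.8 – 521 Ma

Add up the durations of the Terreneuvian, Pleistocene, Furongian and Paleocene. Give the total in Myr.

Duration is start − end for each: (538.8 − 521) + (2.58 − 0.0117) + (497 − 485.4) + (66 − 56).
That is 17.8 + 2.5683 + 11.6 + 10, which totals 41.9683 million years.

41.9683 million years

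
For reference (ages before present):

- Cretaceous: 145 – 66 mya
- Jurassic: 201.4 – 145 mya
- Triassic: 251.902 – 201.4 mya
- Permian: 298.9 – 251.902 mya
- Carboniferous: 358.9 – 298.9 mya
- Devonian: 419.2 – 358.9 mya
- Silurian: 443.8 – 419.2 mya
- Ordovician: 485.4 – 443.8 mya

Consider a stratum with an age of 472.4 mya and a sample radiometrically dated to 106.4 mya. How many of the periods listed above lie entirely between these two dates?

The older date is 472.4 Ma and the younger is 106.4 Ma.
Periods with start < 472.4 and end > 106.4 Ma: Silurian (443.8–419.2), Devonian (419.2–358.9), Carboniferous (358.9–298.9), Permian (298.9–251.902), Triassic (251.902–201.4), Jurassic (201.4–145).
That is 6 complete periods.

6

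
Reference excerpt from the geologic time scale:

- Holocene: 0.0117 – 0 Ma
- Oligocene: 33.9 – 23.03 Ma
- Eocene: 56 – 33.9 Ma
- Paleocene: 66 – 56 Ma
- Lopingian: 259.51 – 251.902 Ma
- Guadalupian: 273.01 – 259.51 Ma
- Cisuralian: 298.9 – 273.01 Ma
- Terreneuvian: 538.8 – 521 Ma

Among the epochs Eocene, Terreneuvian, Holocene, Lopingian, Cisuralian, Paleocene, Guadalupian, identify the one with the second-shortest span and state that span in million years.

Lopingian, 7.608 million years

Start − end for each: Eocene 56 − 33.9 = 22.1; Terreneuvian 538.8 − 521 = 17.8; Holocene 0.0117 − 0 = 0.0117; Lopingian 259.51 − 251.902 = 7.608; Cisuralian 298.9 − 273.01 = 25.89; Paleocene 66 − 56 = 10; Guadalupian 273.01 − 259.51 = 13.5.
Ranking these from shortest: Holocene < Lopingian < Paleocene < Guadalupian < Terreneuvian < Eocene < Cisuralian.
Position 2 in that ranking is Lopingian, which lasted 7.608 Myr.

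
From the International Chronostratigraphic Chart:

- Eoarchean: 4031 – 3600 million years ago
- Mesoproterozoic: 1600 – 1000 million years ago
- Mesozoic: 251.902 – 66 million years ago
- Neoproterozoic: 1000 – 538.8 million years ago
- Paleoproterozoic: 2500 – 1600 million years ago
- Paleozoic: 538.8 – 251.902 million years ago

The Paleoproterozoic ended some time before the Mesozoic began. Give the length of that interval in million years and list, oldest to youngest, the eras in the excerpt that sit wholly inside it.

1348.098 million years; Mesoproterozoic, Neoproterozoic, Paleozoic

End of Paleoproterozoic = 1600 Ma; start of Mesozoic = 251.902 Ma.
Gap = 1600 − 251.902 = 1348.098 Myr.
Eras wholly inside 1600–251.902 Ma: Mesoproterozoic (1600–1000), Neoproterozoic (1000–538.8), Paleozoic (538.8–251.902).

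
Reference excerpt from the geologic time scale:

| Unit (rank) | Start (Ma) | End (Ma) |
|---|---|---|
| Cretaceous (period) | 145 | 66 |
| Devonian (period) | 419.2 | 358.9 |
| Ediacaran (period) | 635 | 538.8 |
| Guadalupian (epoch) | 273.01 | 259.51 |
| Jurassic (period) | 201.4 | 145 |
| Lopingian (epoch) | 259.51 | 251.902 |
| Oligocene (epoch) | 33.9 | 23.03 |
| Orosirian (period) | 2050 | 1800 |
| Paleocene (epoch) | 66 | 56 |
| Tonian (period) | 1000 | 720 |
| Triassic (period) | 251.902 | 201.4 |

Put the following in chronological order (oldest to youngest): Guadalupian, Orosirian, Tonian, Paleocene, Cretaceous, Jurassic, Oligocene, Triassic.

The oldest of these is Orosirian (starts 2050 Ma) and the youngest is Oligocene (ends 23.03 Ma).
In between, by decreasing start age: Tonian (1000), Guadalupian (273.01), Triassic (251.902), Jurassic (201.4), Cretaceous (145), Paleocene (66).

Orosirian, then Tonian, then Guadalupian, then Triassic, then Jurassic, then Cretaceous, then Paleocene, then Oligocene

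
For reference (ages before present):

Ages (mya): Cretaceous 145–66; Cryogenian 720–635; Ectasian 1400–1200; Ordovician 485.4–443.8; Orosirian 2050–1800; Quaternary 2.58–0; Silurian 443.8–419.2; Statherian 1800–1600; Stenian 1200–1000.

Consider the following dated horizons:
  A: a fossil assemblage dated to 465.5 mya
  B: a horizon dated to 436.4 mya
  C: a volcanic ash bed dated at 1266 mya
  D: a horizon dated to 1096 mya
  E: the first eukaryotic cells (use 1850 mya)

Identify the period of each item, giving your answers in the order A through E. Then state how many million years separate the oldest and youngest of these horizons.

Match each age against the start–end ranges in the excerpt: A = 465.5 Ma → Ordovician (485.4–443.8); B = 436.4 Ma → Silurian (443.8–419.2); C = 1266 Ma → Ectasian (1400–1200); D = 1096 Ma → Stenian (1200–1000); E = 1850 Ma → Orosirian (2050–1800).
The largest age is 1850 Ma and the smallest is 436.4 Ma; their difference is 1413.6 Myr.

A — Ordovician; B — Silurian; C — Ectasian; D — Stenian; E — Orosirian; span 1413.6 million years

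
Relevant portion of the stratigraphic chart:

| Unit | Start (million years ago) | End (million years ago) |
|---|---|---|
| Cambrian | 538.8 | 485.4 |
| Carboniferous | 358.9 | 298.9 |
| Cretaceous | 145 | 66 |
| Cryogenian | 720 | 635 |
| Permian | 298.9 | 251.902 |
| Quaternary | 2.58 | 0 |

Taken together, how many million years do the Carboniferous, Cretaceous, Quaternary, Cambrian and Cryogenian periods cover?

279.98 million years

Duration is start − end for each: (358.9 − 298.9) + (145 − 66) + (2.58 − 0) + (538.8 − 485.4) + (720 − 635).
That is 60 + 79 + 2.58 + 53.4 + 85, which totals 279.98 million years.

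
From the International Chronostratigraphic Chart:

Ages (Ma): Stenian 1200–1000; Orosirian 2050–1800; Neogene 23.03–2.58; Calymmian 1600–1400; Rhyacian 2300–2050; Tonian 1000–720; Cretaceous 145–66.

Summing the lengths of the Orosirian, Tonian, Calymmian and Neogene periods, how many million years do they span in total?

Each duration: Orosirian = 250; Tonian = 280; Calymmian = 200; Neogene = 20.45.
Sum: 250 + 280 + 200 + 20.45 = 750.45 Myr.

750.45 million years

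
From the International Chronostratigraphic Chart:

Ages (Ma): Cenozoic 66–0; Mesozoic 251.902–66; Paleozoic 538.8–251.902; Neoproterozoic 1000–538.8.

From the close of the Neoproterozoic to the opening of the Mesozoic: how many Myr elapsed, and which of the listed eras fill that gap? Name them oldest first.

The Neoproterozoic closes at 538.8 Ma and the Mesozoic opens at 251.902 Ma, so the interval is 538.8 − 251.902 = 286.898 Myr.
An era fits inside if it starts at or after 538.8 Ma and ends at or before 251.902 Ma; oldest first that gives Paleozoic.

286.898 million years; Paleozoic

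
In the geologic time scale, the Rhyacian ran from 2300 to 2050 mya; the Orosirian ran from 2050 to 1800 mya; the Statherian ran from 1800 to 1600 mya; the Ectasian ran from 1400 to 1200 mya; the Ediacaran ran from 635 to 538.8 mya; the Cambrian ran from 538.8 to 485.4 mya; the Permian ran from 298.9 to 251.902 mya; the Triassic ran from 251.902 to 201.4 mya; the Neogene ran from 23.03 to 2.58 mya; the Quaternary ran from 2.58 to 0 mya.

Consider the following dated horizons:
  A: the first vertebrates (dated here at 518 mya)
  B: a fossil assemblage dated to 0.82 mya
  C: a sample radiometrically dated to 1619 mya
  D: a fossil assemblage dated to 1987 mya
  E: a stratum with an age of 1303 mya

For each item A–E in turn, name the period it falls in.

Match each age against the start–end ranges in the excerpt: A = 518 Ma → Cambrian (538.8–485.4); B = 0.82 Ma → Quaternary (2.58–0); C = 1619 Ma → Statherian (1800–1600); D = 1987 Ma → Orosirian (2050–1800); E = 1303 Ma → Ectasian (1400–1200).

A — Cambrian; B — Quaternary; C — Statherian; D — Orosirian; E — Ectasian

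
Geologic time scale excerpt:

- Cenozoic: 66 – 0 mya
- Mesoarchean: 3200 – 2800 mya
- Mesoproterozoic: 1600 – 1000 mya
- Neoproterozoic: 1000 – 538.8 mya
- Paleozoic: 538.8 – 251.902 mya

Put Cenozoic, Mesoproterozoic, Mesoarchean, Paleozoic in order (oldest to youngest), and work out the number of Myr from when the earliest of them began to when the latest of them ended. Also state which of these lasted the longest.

Start ages (Ma): Mesoarchean 3200, Mesoproterozoic 1600, Paleozoic 538.8, Cenozoic 66.
Ordered oldest to youngest: Mesoarchean, Mesoproterozoic, Paleozoic, Cenozoic.
Span = 3200 − 0 = 3200 Myr.
Durations: Paleozoic 286.898, Cenozoic 66, Mesoproterozoic 600, Mesoarchean 400 → longest is Mesoproterozoic (600 Myr).

Mesoarchean → Mesoproterozoic → Paleozoic → Cenozoic; total span 3200 Myr; longest is Mesoproterozoic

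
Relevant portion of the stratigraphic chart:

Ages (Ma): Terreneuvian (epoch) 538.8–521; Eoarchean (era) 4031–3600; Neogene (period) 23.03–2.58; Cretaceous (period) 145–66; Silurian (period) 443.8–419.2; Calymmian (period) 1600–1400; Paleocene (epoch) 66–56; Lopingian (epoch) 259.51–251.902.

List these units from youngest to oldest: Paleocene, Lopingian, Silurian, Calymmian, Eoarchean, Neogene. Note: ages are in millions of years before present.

Neogene, Paleocene, Lopingian, Silurian, Calymmian, Eoarchean

The oldest of these is Eoarchean (starts 4031 Ma) and the youngest is Neogene (ends 2.58 Ma).
In between, by decreasing start age: Calymmian (1600), Silurian (443.8), Lopingian (259.51), Paleocene (66).
Listing youngest first means reversing that sequence.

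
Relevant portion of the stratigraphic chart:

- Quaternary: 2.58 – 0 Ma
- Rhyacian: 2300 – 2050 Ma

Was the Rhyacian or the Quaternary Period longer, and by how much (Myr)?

Rhyacian, by 247.42 million years

Rhyacian: 2300 − 2050 = 250 Myr.
Quaternary: 2.58 − 0 = 2.58 Myr.
Difference: 250 − 2.58 = 247.42 Myr, so the Rhyacian was longer.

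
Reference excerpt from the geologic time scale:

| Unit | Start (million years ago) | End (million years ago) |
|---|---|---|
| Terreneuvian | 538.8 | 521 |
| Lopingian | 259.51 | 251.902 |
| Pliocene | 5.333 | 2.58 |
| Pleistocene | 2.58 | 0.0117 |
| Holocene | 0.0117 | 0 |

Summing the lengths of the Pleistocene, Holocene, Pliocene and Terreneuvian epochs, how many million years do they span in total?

Duration is start − end for each: (2.58 − 0.0117) + (0.0117 − 0) + (5.333 − 2.58) + (538.8 − 521).
That is 2.5683 + 0.0117 + 2.753 + 17.8, which totals 23.133 million years.

23.133 million years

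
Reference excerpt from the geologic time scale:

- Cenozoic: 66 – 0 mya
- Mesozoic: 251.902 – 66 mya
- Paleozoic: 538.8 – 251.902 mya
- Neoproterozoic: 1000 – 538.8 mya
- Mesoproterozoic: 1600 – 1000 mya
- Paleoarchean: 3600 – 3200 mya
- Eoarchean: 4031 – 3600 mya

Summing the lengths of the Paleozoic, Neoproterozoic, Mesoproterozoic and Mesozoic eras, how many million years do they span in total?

Each duration: Paleozoic = 286.898; Neoproterozoic = 461.2; Mesoproterozoic = 600; Mesozoic = 185.902.
Sum: 286.898 + 461.2 + 600 + 185.902 = 1534 Myr.

1534 million years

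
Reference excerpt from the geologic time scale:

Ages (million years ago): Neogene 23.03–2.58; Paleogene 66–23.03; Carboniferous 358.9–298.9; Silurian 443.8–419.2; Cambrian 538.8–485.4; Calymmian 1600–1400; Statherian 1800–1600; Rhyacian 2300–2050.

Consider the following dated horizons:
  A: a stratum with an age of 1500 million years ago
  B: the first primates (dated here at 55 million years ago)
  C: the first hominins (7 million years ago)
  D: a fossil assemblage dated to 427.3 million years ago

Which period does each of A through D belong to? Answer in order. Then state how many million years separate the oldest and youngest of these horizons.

A — Calymmian; B — Paleogene; C — Neogene; D — Silurian; span 1493 million years

Match each age against the start–end ranges in the excerpt: A = 1500 Ma → Calymmian (1600–1400); B = 55 Ma → Paleogene (66–23.03); C = 7 Ma → Neogene (23.03–2.58); D = 427.3 Ma → Silurian (443.8–419.2).
The largest age is 1500 Ma and the smallest is 7 Ma; their difference is 1493 Myr.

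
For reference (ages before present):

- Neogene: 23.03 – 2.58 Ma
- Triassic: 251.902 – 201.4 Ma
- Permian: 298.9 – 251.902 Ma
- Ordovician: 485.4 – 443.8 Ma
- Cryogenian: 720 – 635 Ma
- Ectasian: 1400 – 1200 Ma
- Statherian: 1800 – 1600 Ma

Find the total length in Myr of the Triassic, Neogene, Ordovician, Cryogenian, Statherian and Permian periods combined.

Duration is start − end for each: (251.902 − 201.4) + (23.03 − 2.58) + (485.4 − 443.8) + (720 − 635) + (1800 − 1600) + (298.9 − 251.902).
That is 50.502 + 20.45 + 41.6 + 85 + 200 + 46.998, which totals 444.55 million years.

444.55 million years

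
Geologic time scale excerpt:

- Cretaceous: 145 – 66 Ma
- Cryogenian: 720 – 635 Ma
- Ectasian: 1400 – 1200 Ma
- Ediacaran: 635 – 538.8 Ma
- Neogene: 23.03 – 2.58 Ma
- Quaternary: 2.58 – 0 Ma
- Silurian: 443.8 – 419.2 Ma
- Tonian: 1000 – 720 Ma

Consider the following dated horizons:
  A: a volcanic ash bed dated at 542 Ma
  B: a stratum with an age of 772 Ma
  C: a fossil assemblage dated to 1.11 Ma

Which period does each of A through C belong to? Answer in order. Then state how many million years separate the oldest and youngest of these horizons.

A: 542 Ma lies in 635–538.8 Ma, so Ediacaran.
B: 772 Ma lies in 1000–720 Ma, so Tonian.
C: 1.11 Ma lies in 2.58–0 Ma, so Quaternary.
Oldest = 772 Ma, youngest = 1.11 Ma → span 770.89 Myr.

A — Ediacaran; B — Tonian; C — Quaternary; span 770.89 million years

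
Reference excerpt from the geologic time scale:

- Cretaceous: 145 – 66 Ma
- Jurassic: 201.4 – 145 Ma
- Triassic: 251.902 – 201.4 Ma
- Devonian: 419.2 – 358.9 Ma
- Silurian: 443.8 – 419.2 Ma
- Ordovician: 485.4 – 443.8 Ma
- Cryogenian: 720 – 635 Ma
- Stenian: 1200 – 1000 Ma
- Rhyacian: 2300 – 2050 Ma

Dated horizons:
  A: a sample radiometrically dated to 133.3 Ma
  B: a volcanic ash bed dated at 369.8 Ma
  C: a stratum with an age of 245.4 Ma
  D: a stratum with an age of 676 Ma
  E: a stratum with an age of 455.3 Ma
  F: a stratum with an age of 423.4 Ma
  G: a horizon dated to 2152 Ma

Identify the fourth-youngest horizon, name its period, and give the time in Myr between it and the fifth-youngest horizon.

F, in the Silurian; 31.9 million years to E

Smaller Ma means younger, so youngest first: A 133.3 < C 245.4 < B 369.8 < F 423.4 < E 455.3 < D 676 < G 2152.
Counting 4 along gives F (423.4 Ma); the excerpt puts that inside the Silurian, 443.8–419.2 Ma.
Next in line is E (455.3 Ma), and 455.3 − 423.4 = 31.9 Myr.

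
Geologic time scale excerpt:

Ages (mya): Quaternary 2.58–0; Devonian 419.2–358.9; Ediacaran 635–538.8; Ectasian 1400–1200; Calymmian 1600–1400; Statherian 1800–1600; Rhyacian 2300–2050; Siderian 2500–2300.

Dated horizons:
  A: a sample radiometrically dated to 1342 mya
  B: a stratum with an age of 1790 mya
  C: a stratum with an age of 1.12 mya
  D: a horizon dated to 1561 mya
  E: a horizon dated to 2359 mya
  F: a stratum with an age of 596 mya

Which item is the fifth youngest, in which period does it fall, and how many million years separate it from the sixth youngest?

B, in the Statherian; 569 million years to E

Sorted youngest-first by Ma: C (1.12), F (596), A (1342), D (1561), B (1790), E (2359).
The fifth youngest is B at 1790 Ma, which lies in 1800–1600 Ma: the Statherian.
The sixth youngest is E at 2359 Ma; separation = |1790 − 2359| = 569 Myr.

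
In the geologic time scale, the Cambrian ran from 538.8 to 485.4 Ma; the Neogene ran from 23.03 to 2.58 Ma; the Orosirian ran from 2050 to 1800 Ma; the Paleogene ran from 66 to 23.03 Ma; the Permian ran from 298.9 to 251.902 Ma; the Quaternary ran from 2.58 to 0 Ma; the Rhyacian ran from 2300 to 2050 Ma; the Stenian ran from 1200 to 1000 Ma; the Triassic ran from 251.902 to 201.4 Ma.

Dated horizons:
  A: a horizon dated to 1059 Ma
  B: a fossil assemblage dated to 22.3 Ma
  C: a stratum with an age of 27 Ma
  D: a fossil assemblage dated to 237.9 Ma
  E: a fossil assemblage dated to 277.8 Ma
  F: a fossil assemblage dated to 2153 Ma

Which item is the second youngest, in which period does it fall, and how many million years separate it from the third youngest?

C, in the Paleogene; 210.9 million years to D

Sorted youngest-first by Ma: B (22.3), C (27), D (237.9), E (277.8), A (1059), F (2153).
The second youngest is C at 27 Ma, which lies in 66–23.03 Ma: the Paleogene.
The third youngest is D at 237.9 Ma; separation = |27 − 237.9| = 210.9 Myr.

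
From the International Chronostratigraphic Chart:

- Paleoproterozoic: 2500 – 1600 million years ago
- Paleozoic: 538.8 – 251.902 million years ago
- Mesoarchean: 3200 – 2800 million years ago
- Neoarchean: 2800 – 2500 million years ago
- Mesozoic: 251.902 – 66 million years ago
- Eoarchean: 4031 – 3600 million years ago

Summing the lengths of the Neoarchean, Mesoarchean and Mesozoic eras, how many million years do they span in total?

885.902 million years

Each duration: Neoarchean = 300; Mesoarchean = 400; Mesozoic = 185.902.
Sum: 300 + 400 + 185.902 = 885.902 Myr.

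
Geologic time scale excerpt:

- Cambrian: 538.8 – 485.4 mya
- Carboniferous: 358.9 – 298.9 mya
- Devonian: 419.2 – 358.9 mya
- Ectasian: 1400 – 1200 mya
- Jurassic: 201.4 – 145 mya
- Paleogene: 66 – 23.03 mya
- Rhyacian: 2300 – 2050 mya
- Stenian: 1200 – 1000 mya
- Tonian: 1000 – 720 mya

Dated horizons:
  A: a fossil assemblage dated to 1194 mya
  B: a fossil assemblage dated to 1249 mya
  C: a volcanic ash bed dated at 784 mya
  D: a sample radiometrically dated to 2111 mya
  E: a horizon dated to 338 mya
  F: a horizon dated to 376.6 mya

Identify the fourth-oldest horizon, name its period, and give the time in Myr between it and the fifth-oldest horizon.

C, in the Tonian; 407.4 million years to F

Sorted oldest-first by Ma: D (2111), B (1249), A (1194), C (784), F (376.6), E (338).
The fourth oldest is C at 784 Ma, which lies in 1000–720 Ma: the Tonian.
The fifth oldest is F at 376.6 Ma; separation = |784 − 376.6| = 407.4 Myr.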